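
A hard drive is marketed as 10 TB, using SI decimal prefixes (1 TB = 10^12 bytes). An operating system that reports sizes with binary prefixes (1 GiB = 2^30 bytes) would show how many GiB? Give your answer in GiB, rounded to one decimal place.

9,313.2 GiB

10 TB = 10 × 10^12 bytes = 10,000,000,000,000 bytes
1 GiB = 1,073,741,824 bytes
10,000,000,000,000 / 1,073,741,824 = 9,313.2 GiB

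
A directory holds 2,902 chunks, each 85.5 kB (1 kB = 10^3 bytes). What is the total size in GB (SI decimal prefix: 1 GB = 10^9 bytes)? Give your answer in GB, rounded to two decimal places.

0.25 GB

Total = 2,902 × 85.5 kB = 248,121 kB
= 248,121 × 1,000 bytes = 248,121,000 bytes
1 GB = 1,000,000,000 bytes
248,121,000 / 1,000,000,000 = 0.25 GB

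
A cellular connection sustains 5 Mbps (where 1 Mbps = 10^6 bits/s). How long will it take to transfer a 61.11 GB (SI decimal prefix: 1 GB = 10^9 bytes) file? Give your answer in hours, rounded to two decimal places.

61.11 GB = 61,110,000,000 bytes = 488,880,000,000 bits
5 Mbps = 5,000,000 bits/s
time = 488,880,000,000 / 5,000,000 = 97,776.0000 s
97,776.0000 s / 3600 = 27.16 hours

27.16 hours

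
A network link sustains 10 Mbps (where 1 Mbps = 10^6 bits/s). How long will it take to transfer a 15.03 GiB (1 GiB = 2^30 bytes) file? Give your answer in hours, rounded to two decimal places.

15.03 GiB = 16,138,339,614.72 bytes = 129,106,716,917.76 bits
10 Mbps = 10,000,000 bits/s
time = 129,106,716,917.76 / 10,000,000 = 12,910.6717 s
12,910.6717 s / 3600 = 3.59 hours

3.59 hours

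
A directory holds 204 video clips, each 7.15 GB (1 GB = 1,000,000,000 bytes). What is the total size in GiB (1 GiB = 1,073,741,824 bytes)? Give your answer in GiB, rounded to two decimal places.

1,358.43 GiB

Total = 204 × 7.15 GB = 1458.6 GB
= 1458.6 × 1,000,000,000 bytes = 1,458,600,000,000 bytes
1 GiB = 1,073,741,824 bytes
1,458,600,000,000 / 1,073,741,824 = 1,358.43 GiB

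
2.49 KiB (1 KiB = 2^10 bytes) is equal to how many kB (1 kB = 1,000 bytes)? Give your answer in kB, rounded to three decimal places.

2.49 KiB × 1,024 bytes/KiB = 2,549.76 bytes
1 kB = 1,000 bytes
2,549.76 / 1,000 = 2.550 kB

2.550 kB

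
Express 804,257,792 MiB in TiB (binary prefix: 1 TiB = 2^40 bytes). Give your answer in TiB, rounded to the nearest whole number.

804,257,792 MiB = 804,257,792 × 2^20 bytes = 843,325,418,504,192 bytes
1 TiB = 1,099,511,627,776 bytes
843,325,418,504,192 / 1,099,511,627,776 = 767 TiB

767 TiB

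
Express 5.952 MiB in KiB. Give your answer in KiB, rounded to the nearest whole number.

6,095 KiB

5.952 MiB = 5.952 × 2^20 bytes = 6,241,124.352 bytes
1 KiB = 2^10 bytes = 1,024 bytes
6,241,124.352 / 1,024 = 6,095 KiB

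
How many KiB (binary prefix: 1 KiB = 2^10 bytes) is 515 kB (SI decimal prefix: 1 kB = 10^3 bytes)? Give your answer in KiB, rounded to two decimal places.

515 kB = 515 × 10^3 bytes = 515,000 bytes
1 KiB = 1,024 bytes
515,000 / 1,024 = 502.93 KiB

502.93 KiB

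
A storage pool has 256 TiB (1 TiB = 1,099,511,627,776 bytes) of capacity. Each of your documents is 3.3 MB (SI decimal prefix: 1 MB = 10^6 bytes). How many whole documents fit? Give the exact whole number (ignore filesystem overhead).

85,295,447

Capacity: 256 TiB = 281,474,976,710,656 bytes
Per item: 3.3 MB = 3,300,000 bytes
⌊281,474,976,710,656 / 3,300,000⌋ = 85,295,447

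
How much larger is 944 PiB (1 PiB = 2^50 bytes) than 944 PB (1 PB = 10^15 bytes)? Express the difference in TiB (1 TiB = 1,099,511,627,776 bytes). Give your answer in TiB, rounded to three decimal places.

108,093.002 TiB

944 PiB = 944 × 1,125,899,906,842,624 = 1,062,849,512,059,437,056 bytes
944 PB = 944 × 1,000,000,000,000,000 = 944,000,000,000,000,000 bytes
difference = 118,849,512,059,437,056 bytes
118,849,512,059,437,056 / 1,099,511,627,776 = 108,093.002 TiB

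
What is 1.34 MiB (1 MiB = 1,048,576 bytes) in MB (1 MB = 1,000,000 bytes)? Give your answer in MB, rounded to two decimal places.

1.34 MiB × 1,048,576 bytes/MiB = 1,405,091.84 bytes
1 MB = 10^6 bytes = 1,000,000 bytes
1,405,091.84 / 1,000,000 = 1.41 MB

1.41 MB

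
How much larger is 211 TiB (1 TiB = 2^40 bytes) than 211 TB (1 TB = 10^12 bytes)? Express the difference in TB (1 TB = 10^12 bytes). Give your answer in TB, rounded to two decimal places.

21.00 TB

211 TiB = 211 × 1,099,511,627,776 = 231,996,953,460,736 bytes
211 TB = 211 × 1,000,000,000,000 = 211,000,000,000,000 bytes
difference = 20,996,953,460,736 bytes
20,996,953,460,736 / 1,000,000,000,000 = 21.00 TB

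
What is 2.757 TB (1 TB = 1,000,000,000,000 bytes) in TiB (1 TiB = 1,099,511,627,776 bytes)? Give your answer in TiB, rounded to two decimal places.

2.51 TiB

2.757 TB × 1,000,000,000,000 bytes/TB = 2,757,000,000,000 bytes
1 TiB = 1,099,511,627,776 bytes
2,757,000,000,000 / 1,099,511,627,776 = 2.51 TiB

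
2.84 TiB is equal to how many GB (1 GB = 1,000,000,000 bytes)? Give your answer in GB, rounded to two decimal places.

2.84 TiB × 1,099,511,627,776 bytes/TiB = 3,122,613,022,883.84 bytes
1 GB = 10^9 bytes = 1,000,000,000 bytes
3,122,613,022,883.84 / 1,000,000,000 = 3,122.61 GB

3,122.61 GB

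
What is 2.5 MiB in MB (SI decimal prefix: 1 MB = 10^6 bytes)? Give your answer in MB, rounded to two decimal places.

2.62 MB

2.5 MiB × 1,048,576 bytes/MiB = 2,621,440 bytes
1 MB = 1,000,000 bytes
2,621,440 / 1,000,000 = 2.62 MB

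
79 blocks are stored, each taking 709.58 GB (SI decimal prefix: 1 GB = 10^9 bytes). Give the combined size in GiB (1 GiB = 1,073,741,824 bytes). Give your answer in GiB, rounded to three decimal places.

Total = 79 × 709.58 GB = 56056.82 GB
= 56056.82 × 1,000,000,000 bytes = 56,056,820,000,000 bytes
1 GiB = 1,073,741,824 bytes
56,056,820,000,000 / 1,073,741,824 = 52,206.982 GiB

52,206.982 GiB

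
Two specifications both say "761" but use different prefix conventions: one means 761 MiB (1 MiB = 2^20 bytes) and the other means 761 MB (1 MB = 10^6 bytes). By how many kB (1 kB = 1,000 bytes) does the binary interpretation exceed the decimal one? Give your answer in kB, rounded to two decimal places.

761 MiB = 761 × 1,048,576 = 797,966,336 bytes
761 MB = 761 × 1,000,000 = 761,000,000 bytes
difference = 36,966,336 bytes
36,966,336 / 1,000 = 36,966.34 kB

36,966.34 kB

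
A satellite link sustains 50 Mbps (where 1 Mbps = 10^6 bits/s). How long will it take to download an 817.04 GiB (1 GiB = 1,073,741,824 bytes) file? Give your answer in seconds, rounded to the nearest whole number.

817.04 GiB = 877,290,019,880.96 bytes = 7,018,320,159,047.68 bits
50 Mbps = 50,000,000 bits/s
time = 7,018,320,159,047.68 / 50,000,000 = 140,366 s

140,366 seconds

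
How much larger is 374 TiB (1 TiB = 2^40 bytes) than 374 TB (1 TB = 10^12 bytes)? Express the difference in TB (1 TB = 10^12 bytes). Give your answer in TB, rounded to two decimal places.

374 TiB = 374 × 1,099,511,627,776 = 411,217,348,788,224 bytes
374 TB = 374 × 1,000,000,000,000 = 374,000,000,000,000 bytes
difference = 37,217,348,788,224 bytes
37,217,348,788,224 / 1,000,000,000,000 = 37.22 TB

37.22 TB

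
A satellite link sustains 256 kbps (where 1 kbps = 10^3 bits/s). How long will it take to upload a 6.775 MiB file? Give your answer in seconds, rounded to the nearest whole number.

6.775 MiB = 7,104,102.4 bytes = 56,832,819.2 bits
256 kbps = 256,000 bits/s
time = 56,832,819.2 / 256,000 = 222 s

222 seconds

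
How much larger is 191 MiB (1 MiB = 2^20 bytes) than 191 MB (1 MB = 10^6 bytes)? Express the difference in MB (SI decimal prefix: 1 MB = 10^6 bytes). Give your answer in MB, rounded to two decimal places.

9.28 MB

191 MiB = 191 × 1,048,576 = 200,278,016 bytes
191 MB = 191 × 1,000,000 = 191,000,000 bytes
difference = 9,278,016 bytes
9,278,016 / 1,000,000 = 9.28 MB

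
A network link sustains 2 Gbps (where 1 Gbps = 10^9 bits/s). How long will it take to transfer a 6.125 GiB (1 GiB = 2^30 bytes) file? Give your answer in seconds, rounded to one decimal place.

6.125 GiB = 6,576,668,672 bytes = 52,613,349,376 bits
2 Gbps = 2,000,000,000 bits/s
time = 52,613,349,376 / 2,000,000,000 = 26.3 s

26.3 seconds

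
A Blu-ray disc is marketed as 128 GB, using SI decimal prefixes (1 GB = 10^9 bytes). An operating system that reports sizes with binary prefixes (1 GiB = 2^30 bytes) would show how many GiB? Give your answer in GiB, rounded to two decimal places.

128 GB = 128 × 10^9 bytes = 128,000,000,000 bytes
1 GiB = 1,073,741,824 bytes
128,000,000,000 / 1,073,741,824 = 119.21 GiB

119.21 GiB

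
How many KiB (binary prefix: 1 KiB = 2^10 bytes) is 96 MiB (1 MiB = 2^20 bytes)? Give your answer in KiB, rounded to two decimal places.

98,304.00 KiB

96 MiB = 96 × 2^20 bytes = 100,663,296 bytes
1 KiB = 2^10 bytes = 1,024 bytes
100,663,296 / 1,024 = 98,304.00 KiB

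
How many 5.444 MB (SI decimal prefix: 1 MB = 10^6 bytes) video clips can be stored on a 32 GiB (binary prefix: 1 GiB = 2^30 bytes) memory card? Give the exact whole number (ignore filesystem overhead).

Capacity: 32 GiB = 34,359,738,368 bytes
Per item: 5.444 MB = 5,444,000 bytes
⌊34,359,738,368 / 5,444,000⌋ = 6,311

6,311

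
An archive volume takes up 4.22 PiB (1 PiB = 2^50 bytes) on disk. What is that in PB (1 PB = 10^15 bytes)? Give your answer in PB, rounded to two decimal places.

4.75 PB

4.22 PiB = 4.22 × 2^50 bytes = 4,751,297,606,875,873.28 bytes
1 PB = 1,000,000,000,000,000 bytes
4,751,297,606,875,873.28 / 1,000,000,000,000,000 = 4.75 PB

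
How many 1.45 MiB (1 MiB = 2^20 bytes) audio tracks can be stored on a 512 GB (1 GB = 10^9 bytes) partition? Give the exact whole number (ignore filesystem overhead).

336,745

Capacity: 512 GB = 512,000,000,000 bytes
Per item: 1.45 MiB = 1,520,435.2 bytes
⌊512,000,000,000 / 1,520,435.2⌋ = 336,745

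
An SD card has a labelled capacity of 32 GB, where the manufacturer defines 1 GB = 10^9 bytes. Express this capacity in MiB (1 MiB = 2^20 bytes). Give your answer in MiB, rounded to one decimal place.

32 GB × 1,000,000,000 bytes/GB = 32,000,000,000 bytes
1 MiB = 1,048,576 bytes
32,000,000,000 / 1,048,576 = 30,517.6 MiB

30,517.6 MiB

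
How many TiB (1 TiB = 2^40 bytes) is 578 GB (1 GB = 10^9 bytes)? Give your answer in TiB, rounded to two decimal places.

0.53 TiB

578 GB = 578 × 10^9 bytes = 578,000,000,000 bytes
1 TiB = 2^40 bytes = 1,099,511,627,776 bytes
578,000,000,000 / 1,099,511,627,776 = 0.53 TiB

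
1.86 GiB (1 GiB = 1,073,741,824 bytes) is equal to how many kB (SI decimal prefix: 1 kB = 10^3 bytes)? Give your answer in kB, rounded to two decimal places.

1,997,159.79 kB

1.86 GiB = 1.86 × 2^30 bytes = 1,997,159,792.64 bytes
1 kB = 1,000 bytes
1,997,159,792.64 / 1,000 = 1,997,159.79 kB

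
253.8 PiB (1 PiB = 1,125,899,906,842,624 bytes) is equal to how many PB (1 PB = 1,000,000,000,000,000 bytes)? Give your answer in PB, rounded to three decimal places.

285.753 PB

253.8 PiB = 253.8 × 2^50 bytes = 285,753,396,356,657,971.2 bytes
1 PB = 1,000,000,000,000,000 bytes
285,753,396,356,657,971.2 / 1,000,000,000,000,000 = 285.753 PB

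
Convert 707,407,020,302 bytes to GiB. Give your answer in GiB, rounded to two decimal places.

707,407,020,302 bytes given.
1 GiB = 2^30 bytes = 1,073,741,824 bytes
707,407,020,302 / 1,073,741,824 = 658.82 GiB

658.82 GiB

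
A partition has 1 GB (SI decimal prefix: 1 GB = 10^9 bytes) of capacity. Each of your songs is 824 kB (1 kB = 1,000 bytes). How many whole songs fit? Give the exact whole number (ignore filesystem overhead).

Capacity: 1 GB = 1,000,000,000 bytes
Per item: 824 kB = 824,000 bytes
⌊1,000,000,000 / 824,000⌋ = 1,213

1,213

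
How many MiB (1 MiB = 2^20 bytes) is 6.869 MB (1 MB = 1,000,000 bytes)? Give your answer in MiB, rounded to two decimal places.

6.869 MB × 1,000,000 bytes/MB = 6,869,000 bytes
1 MiB = 1,048,576 bytes
6,869,000 / 1,048,576 = 6.55 MiB

6.55 MiB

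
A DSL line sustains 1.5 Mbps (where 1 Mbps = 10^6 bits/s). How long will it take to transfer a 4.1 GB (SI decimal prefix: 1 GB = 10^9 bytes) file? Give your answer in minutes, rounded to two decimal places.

364.44 minutes

4.1 GB = 4,100,000,000 bytes = 32,800,000,000 bits
1.5 Mbps = 1,500,000 bits/s
time = 32,800,000,000 / 1,500,000 = 21,866.667 s
21,866.667 s / 60 = 364.44 minutes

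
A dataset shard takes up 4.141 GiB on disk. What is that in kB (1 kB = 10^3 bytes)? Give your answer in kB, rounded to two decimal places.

4,446,364.89 kB

4.141 GiB = 4.141 × 2^30 bytes = 4,446,364,893.184 bytes
1 kB = 10^3 bytes = 1,000 bytes
4,446,364,893.184 / 1,000 = 4,446,364.89 kB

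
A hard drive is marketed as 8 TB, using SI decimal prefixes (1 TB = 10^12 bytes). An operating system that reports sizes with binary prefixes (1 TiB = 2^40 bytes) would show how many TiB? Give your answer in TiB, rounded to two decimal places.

8 TB = 8 × 10^12 bytes = 8,000,000,000,000 bytes
1 TiB = 2^40 bytes = 1,099,511,627,776 bytes
8,000,000,000,000 / 1,099,511,627,776 = 7.28 TiB

7.28 TiB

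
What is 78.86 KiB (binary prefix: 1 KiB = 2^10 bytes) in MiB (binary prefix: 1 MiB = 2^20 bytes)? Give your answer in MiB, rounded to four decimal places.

0.0770 MiB

78.86 KiB = 78.86 × 2^10 bytes = 80,752.64 bytes
1 MiB = 2^20 bytes = 1,048,576 bytes
80,752.64 / 1,048,576 = 0.0770 MiB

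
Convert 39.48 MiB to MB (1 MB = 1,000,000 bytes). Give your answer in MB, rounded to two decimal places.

39.48 MiB × 1,048,576 bytes/MiB = 41,397,780.48 bytes
1 MB = 1,000,000 bytes
41,397,780.48 / 1,000,000 = 41.40 MB

41.40 MB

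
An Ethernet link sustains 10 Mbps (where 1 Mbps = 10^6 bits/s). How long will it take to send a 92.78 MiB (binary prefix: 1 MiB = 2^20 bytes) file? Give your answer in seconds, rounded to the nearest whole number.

78 seconds

92.78 MiB = 97,286,881.28 bytes = 778,295,050.24 bits
10 Mbps = 10,000,000 bits/s
time = 778,295,050.24 / 10,000,000 = 78 s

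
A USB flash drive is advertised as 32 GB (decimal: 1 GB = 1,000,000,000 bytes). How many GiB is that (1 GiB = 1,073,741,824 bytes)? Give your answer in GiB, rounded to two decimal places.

32 GB = 32 × 10^9 bytes = 32,000,000,000 bytes
1 GiB = 2^30 bytes = 1,073,741,824 bytes
32,000,000,000 / 1,073,741,824 = 29.80 GiB

29.80 GiB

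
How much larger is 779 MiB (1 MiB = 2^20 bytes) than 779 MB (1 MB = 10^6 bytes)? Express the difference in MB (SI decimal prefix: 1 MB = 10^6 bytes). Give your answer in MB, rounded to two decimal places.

37.84 MB

779 MiB = 779 × 1,048,576 = 816,840,704 bytes
779 MB = 779 × 1,000,000 = 779,000,000 bytes
difference = 37,840,704 bytes
37,840,704 / 1,000,000 = 37.84 MB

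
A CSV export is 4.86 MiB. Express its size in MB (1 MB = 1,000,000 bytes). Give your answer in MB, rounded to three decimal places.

5.096 MB

4.86 MiB = 4.86 × 2^20 bytes = 5,096,079.36 bytes
1 MB = 1,000,000 bytes
5,096,079.36 / 1,000,000 = 5.096 MB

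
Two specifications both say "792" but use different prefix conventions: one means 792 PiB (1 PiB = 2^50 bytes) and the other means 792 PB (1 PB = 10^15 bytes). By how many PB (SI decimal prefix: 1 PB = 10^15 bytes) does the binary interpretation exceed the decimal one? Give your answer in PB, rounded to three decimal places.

99.713 PB

792 PiB = 792 × 1,125,899,906,842,624 = 891,712,726,219,358,208 bytes
792 PB = 792 × 1,000,000,000,000,000 = 792,000,000,000,000,000 bytes
difference = 99,712,726,219,358,208 bytes
99,712,726,219,358,208 / 1,000,000,000,000,000 = 99.713 PB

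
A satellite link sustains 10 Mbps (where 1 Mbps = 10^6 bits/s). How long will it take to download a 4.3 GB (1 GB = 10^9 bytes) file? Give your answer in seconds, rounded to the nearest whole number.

4.3 GB = 4,300,000,000 bytes = 34,400,000,000 bits
10 Mbps = 10,000,000 bits/s
time = 34,400,000,000 / 10,000,000 = 3,440 s

3,440 seconds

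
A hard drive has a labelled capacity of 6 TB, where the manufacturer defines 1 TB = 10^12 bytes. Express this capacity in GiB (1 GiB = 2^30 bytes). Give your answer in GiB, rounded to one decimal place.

5,587.9 GiB

6 TB = 6 × 10^12 bytes = 6,000,000,000,000 bytes
1 GiB = 2^30 bytes = 1,073,741,824 bytes
6,000,000,000,000 / 1,073,741,824 = 5,587.9 GiB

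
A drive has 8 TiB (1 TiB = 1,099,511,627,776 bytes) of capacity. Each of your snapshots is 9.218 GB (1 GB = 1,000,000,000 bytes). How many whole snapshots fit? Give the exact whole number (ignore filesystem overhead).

Capacity: 8 TiB = 8,796,093,022,208 bytes
Per item: 9.218 GB = 9,218,000,000 bytes
⌊8,796,093,022,208 / 9,218,000,000⌋ = 954

954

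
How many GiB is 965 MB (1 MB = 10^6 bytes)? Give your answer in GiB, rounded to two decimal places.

0.90 GiB

965 MB × 1,000,000 bytes/MB = 965,000,000 bytes
1 GiB = 1,073,741,824 bytes
965,000,000 / 1,073,741,824 = 0.90 GiB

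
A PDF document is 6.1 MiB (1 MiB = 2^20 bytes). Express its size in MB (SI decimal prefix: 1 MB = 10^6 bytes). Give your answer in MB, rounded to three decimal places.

6.396 MB

6.1 MiB × 1,048,576 bytes/MiB = 6,396,313.6 bytes
1 MB = 1,000,000 bytes
6,396,313.6 / 1,000,000 = 6.396 MB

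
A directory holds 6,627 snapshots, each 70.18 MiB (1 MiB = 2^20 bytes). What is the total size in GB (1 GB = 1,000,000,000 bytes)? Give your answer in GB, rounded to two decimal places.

Total = 6,627 × 70.18 MiB = 465082.86 MiB
= 465082.86 × 1,048,576 bytes = 487,674,725,007.36 bytes
1 GB = 1,000,000,000 bytes
487,674,725,007.36 / 1,000,000,000 = 487.67 GB

487.67 GB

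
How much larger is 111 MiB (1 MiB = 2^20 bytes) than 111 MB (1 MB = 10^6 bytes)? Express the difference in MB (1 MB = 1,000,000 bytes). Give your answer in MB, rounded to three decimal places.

111 MiB = 111 × 1,048,576 = 116,391,936 bytes
111 MB = 111 × 1,000,000 = 111,000,000 bytes
difference = 5,391,936 bytes
5,391,936 / 1,000,000 = 5.392 MB

5.392 MB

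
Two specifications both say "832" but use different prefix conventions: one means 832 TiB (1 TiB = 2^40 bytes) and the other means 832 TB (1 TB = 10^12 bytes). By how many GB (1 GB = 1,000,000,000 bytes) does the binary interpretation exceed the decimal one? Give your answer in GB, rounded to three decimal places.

82,793.674 GB

832 TiB = 832 × 1,099,511,627,776 = 914,793,674,309,632 bytes
832 TB = 832 × 1,000,000,000,000 = 832,000,000,000,000 bytes
difference = 82,793,674,309,632 bytes
82,793,674,309,632 / 1,000,000,000 = 82,793.674 GB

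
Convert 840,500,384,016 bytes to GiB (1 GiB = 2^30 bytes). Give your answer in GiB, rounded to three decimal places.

840,500,384,016 bytes given.
1 GiB = 1,073,741,824 bytes
840,500,384,016 / 1,073,741,824 = 782.777 GiB

782.777 GiB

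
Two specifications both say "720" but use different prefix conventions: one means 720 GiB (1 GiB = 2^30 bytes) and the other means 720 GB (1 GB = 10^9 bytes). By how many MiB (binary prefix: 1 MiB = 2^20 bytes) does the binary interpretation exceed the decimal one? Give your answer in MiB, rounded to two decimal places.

720 GiB = 720 × 1,073,741,824 = 773,094,113,280 bytes
720 GB = 720 × 1,000,000,000 = 720,000,000,000 bytes
difference = 53,094,113,280 bytes
53,094,113,280 / 1,048,576 = 50,634.49 MiB

50,634.49 MiB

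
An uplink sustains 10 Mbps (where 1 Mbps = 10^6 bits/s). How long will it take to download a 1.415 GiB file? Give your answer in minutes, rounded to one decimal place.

20.3 minutes

1.415 GiB = 1,519,344,680.96 bytes = 12,154,757,447.68 bits
10 Mbps = 10,000,000 bits/s
time = 12,154,757,447.68 / 10,000,000 = 1,215.48 s
1,215.48 s / 60 = 20.3 minutes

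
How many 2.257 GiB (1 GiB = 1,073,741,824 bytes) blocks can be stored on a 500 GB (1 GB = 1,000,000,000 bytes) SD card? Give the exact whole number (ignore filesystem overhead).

206

Capacity: 500 GB = 500,000,000,000 bytes
Per item: 2.257 GiB = 2,423,435,296.768 bytes
⌊500,000,000,000 / 2,423,435,296.768⌋ = 206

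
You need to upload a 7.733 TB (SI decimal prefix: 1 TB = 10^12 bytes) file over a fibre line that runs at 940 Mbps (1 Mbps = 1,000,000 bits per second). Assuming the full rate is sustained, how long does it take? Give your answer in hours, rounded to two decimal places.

7.733 TB = 7,733,000,000,000 bytes = 61,864,000,000,000 bits
940 Mbps = 940,000,000 bits/s
time = 61,864,000,000,000 / 940,000,000 = 65,812.7660 s
65,812.7660 s / 3600 = 18.28 hours

18.28 hours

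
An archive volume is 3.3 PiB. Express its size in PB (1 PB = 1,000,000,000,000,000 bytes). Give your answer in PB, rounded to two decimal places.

3.72 PB

3.3 PiB × 1,125,899,906,842,624 bytes/PiB = 3,715,469,692,580,659.2 bytes
1 PB = 1,000,000,000,000,000 bytes
3,715,469,692,580,659.2 / 1,000,000,000,000,000 = 3.72 PB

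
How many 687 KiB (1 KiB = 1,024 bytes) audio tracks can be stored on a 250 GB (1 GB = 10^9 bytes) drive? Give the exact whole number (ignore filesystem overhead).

Capacity: 250 GB = 250,000,000,000 bytes
Per item: 687 KiB = 703,488 bytes
⌊250,000,000,000 / 703,488⌋ = 355,372

355,372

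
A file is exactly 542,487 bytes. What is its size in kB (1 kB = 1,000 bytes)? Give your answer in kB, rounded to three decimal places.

542,487 bytes given.
1 kB = 10^3 bytes = 1,000 bytes
542,487 / 1,000 = 542.487 kB

542.487 kB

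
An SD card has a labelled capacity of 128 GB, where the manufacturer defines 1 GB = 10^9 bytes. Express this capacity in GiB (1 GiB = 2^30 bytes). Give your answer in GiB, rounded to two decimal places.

128 GB = 128 × 10^9 bytes = 128,000,000,000 bytes
1 GiB = 2^30 bytes = 1,073,741,824 bytes
128,000,000,000 / 1,073,741,824 = 119.21 GiB

119.21 GiB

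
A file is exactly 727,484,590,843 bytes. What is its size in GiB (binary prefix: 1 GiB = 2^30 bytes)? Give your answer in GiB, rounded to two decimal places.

677.52 GiB

727,484,590,843 bytes given.
1 GiB = 1,073,741,824 bytes
727,484,590,843 / 1,073,741,824 = 677.52 GiB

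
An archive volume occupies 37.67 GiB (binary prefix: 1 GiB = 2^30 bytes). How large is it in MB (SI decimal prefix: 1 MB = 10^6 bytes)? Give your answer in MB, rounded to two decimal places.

40,447.85 MB

37.67 GiB = 37.67 × 2^30 bytes = 40,447,854,510.08 bytes
1 MB = 10^6 bytes = 1,000,000 bytes
40,447,854,510.08 / 1,000,000 = 40,447.85 MB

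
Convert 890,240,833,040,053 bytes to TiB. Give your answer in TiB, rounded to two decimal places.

809.67 TiB

890,240,833,040,053 bytes given.
1 TiB = 2^40 bytes = 1,099,511,627,776 bytes
890,240,833,040,053 / 1,099,511,627,776 = 809.67 TiB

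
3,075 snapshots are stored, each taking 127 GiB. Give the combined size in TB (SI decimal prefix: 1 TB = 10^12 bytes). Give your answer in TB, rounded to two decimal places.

419.32 TB

Total = 3,075 × 127 GiB = 390,525 GiB
= 390,525 × 1,073,741,824 bytes = 419,323,025,817,600 bytes
1 TB = 1,000,000,000,000 bytes
419,323,025,817,600 / 1,000,000,000,000 = 419.32 TB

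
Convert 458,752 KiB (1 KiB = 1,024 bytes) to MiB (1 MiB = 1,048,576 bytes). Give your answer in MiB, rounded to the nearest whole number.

458,752 KiB = 458,752 × 2^10 bytes = 469,762,048 bytes
1 MiB = 2^20 bytes = 1,048,576 bytes
469,762,048 / 1,048,576 = 448 MiB

448 MiB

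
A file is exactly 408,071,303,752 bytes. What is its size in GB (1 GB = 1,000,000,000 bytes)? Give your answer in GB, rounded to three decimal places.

408,071,303,752 bytes given.
1 GB = 1,000,000,000 bytes
408,071,303,752 / 1,000,000,000 = 408.071 GB

408.071 GB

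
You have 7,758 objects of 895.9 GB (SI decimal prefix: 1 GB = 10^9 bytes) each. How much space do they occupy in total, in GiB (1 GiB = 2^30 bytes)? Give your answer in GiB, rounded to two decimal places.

Total = 7,758 × 895.9 GB = 6950392.2 GB
= 6950392.2 × 1,000,000,000 bytes = 6,950,392,200,000,000 bytes
1 GiB = 1,073,741,824 bytes
6,950,392,200,000,000 / 1,073,741,824 = 6,473,057.16 GiB

6,473,057.16 GiB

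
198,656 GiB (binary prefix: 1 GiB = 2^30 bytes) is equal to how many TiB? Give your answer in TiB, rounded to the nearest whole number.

198,656 GiB = 198,656 × 2^30 bytes = 213,305,255,788,544 bytes
1 TiB = 2^40 bytes = 1,099,511,627,776 bytes
213,305,255,788,544 / 1,099,511,627,776 = 194 TiB

194 TiB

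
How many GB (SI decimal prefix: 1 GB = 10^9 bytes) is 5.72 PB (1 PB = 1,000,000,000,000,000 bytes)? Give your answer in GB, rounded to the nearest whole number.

5.72 PB = 5.72 × 10^15 bytes = 5,720,000,000,000,000 bytes
1 GB = 1,000,000,000 bytes
5,720,000,000,000,000 / 1,000,000,000 = 5,720,000 GB

5,720,000 GB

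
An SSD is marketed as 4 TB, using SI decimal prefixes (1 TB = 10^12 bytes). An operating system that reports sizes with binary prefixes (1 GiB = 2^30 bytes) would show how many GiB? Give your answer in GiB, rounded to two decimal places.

4 TB × 1,000,000,000,000 bytes/TB = 4,000,000,000,000 bytes
1 GiB = 2^30 bytes = 1,073,741,824 bytes
4,000,000,000,000 / 1,073,741,824 = 3,725.29 GiB

3,725.29 GiB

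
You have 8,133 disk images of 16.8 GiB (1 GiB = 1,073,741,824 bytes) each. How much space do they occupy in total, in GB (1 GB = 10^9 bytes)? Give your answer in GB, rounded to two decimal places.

Total = 8,133 × 16.8 GiB = 136634.4 GiB
= 136634.4 × 1,073,741,824 bytes = 146,710,069,877,145.6 bytes
1 GB = 1,000,000,000 bytes
146,710,069,877,145.6 / 1,000,000,000 = 146,710.07 GB

146,710.07 GB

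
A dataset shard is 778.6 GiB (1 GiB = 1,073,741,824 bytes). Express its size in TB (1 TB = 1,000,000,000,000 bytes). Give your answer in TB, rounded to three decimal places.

0.836 TB

778.6 GiB = 778.6 × 2^30 bytes = 836,015,384,166.4 bytes
1 TB = 10^12 bytes = 1,000,000,000,000 bytes
836,015,384,166.4 / 1,000,000,000,000 = 0.836 TB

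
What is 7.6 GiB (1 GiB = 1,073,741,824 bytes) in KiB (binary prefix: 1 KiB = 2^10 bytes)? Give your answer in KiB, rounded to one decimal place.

7.6 GiB × 1,073,741,824 bytes/GiB = 8,160,437,862.4 bytes
1 KiB = 2^10 bytes = 1,024 bytes
8,160,437,862.4 / 1,024 = 7,969,177.6 KiB

7,969,177.6 KiB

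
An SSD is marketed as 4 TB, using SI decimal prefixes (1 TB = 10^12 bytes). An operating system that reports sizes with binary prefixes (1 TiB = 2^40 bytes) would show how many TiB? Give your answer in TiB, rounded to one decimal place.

4 TB = 4 × 10^12 bytes = 4,000,000,000,000 bytes
1 TiB = 2^40 bytes = 1,099,511,627,776 bytes
4,000,000,000,000 / 1,099,511,627,776 = 3.6 TiB

3.6 TiB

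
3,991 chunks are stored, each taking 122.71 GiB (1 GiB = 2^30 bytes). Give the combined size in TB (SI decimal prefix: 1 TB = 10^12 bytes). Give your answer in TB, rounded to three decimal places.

525.850 TB

Total = 3,991 × 122.71 GiB = 489735.61 GiB
= 489735.61 × 1,073,741,824 bytes = 525,849,607,159,152.64 bytes
1 TB = 1,000,000,000,000 bytes
525,849,607,159,152.64 / 1,000,000,000,000 = 525.850 TB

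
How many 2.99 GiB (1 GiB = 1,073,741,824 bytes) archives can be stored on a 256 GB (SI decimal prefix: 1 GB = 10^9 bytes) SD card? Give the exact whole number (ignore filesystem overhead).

Capacity: 256 GB = 256,000,000,000 bytes
Per item: 2.99 GiB = 3,210,488,053.76 bytes
⌊256,000,000,000 / 3,210,488,053.76⌋ = 79

79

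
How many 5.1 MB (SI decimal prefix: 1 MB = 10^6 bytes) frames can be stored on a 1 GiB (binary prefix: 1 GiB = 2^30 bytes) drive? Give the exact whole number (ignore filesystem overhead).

Capacity: 1 GiB = 1,073,741,824 bytes
Per item: 5.1 MB = 5,100,000 bytes
⌊1,073,741,824 / 5,100,000⌋ = 210

210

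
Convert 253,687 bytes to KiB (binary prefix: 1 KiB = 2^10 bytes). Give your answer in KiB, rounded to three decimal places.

247.741 KiB

253,687 bytes given.
1 KiB = 1,024 bytes
253,687 / 1,024 = 247.741 KiB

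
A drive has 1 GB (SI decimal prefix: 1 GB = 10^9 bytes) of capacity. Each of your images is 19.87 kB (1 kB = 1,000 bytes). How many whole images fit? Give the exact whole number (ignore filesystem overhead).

Capacity: 1 GB = 1,000,000,000 bytes
Per item: 19.87 kB = 19,870 bytes
⌊1,000,000,000 / 19,870⌋ = 50,327

50,327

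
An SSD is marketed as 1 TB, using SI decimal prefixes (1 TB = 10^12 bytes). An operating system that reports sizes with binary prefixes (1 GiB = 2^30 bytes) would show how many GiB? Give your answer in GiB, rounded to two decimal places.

1 TB = 1 × 10^12 bytes = 1,000,000,000,000 bytes
1 GiB = 1,073,741,824 bytes
1,000,000,000,000 / 1,073,741,824 = 931.32 GiB

931.32 GiB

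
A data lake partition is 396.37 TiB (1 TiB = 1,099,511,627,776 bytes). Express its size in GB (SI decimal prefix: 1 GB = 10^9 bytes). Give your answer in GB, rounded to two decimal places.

396.37 TiB = 396.37 × 2^40 bytes = 435,813,423,901,573.12 bytes
1 GB = 1,000,000,000 bytes
435,813,423,901,573.12 / 1,000,000,000 = 435,813.42 GB

435,813.42 GB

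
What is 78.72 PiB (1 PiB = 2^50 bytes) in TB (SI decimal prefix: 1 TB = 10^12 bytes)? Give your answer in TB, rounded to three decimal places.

88,630.841 TB

78.72 PiB × 1,125,899,906,842,624 bytes/PiB = 88,630,840,666,651,361.28 bytes
1 TB = 1,000,000,000,000 bytes
88,630,840,666,651,361.28 / 1,000,000,000,000 = 88,630.841 TB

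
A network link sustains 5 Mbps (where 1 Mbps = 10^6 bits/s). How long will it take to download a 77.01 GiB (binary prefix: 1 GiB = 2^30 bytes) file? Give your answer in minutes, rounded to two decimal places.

77.01 GiB = 82,688,857,866.24 bytes = 661,510,862,929.92 bits
5 Mbps = 5,000,000 bits/s
time = 661,510,862,929.92 / 5,000,000 = 132,302.173 s
132,302.173 s / 60 = 2,205.04 minutes

2,205.04 minutes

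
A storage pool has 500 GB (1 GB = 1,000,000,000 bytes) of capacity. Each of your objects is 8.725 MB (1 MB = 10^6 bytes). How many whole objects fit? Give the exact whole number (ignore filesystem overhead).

57,306

Capacity: 500 GB = 500,000,000,000 bytes
Per item: 8.725 MB = 8,725,000 bytes
⌊500,000,000,000 / 8,725,000⌋ = 57,306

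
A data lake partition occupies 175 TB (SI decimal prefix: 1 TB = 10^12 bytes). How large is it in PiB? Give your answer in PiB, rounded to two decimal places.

0.16 PiB

175 TB = 175 × 10^12 bytes = 175,000,000,000,000 bytes
1 PiB = 2^50 bytes = 1,125,899,906,842,624 bytes
175,000,000,000,000 / 1,125,899,906,842,624 = 0.16 PiB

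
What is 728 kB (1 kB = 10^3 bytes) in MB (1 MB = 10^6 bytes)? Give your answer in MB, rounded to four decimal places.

0.7280 MB

728 kB = 728 × 10^3 bytes = 728,000 bytes
1 MB = 1,000,000 bytes
728,000 / 1,000,000 = 0.7280 MB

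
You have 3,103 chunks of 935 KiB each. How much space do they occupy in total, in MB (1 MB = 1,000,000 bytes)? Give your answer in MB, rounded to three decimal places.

Total = 3,103 × 935 KiB = 2,901,305 KiB
= 2,901,305 × 1,024 bytes = 2,970,936,320 bytes
1 MB = 1,000,000 bytes
2,970,936,320 / 1,000,000 = 2,970.936 MB

2,970.936 MB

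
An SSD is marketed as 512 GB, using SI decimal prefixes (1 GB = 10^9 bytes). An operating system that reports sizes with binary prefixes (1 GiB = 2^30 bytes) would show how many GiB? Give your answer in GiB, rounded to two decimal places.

476.84 GiB

512 GB × 1,000,000,000 bytes/GB = 512,000,000,000 bytes
1 GiB = 1,073,741,824 bytes
512,000,000,000 / 1,073,741,824 = 476.84 GiB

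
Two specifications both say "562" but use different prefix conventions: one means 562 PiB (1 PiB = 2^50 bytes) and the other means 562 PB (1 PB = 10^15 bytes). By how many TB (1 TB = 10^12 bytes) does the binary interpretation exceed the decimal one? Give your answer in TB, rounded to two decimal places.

562 PiB = 562 × 1,125,899,906,842,624 = 632,755,747,645,554,688 bytes
562 PB = 562 × 1,000,000,000,000,000 = 562,000,000,000,000,000 bytes
difference = 70,755,747,645,554,688 bytes
70,755,747,645,554,688 / 1,000,000,000,000 = 70,755.75 TB

70,755.75 TB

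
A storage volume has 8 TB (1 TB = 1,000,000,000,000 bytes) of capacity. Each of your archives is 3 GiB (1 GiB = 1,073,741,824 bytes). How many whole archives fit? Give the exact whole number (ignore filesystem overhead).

2,483

Capacity: 8 TB = 8,000,000,000,000 bytes
Per item: 3 GiB = 3,221,225,472 bytes
⌊8,000,000,000,000 / 3,221,225,472⌋ = 2,483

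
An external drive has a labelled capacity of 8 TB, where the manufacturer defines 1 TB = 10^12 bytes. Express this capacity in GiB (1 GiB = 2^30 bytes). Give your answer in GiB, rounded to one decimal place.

7,450.6 GiB

8 TB × 1,000,000,000,000 bytes/TB = 8,000,000,000,000 bytes
1 GiB = 1,073,741,824 bytes
8,000,000,000,000 / 1,073,741,824 = 7,450.6 GiB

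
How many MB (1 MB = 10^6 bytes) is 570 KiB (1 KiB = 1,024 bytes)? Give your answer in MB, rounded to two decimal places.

570 KiB = 570 × 2^10 bytes = 583,680 bytes
1 MB = 1,000,000 bytes
583,680 / 1,000,000 = 0.58 MB

0.58 MB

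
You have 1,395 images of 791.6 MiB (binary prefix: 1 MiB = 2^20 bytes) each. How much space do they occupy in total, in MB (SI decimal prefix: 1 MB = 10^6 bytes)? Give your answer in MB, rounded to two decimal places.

Total = 1,395 × 791.6 MiB = 1,104,282 MiB
= 1,104,282 × 1,048,576 bytes = 1,157,923,602,432 bytes
1 MB = 1,000,000 bytes
1,157,923,602,432 / 1,000,000 = 1,157,923.60 MB

1,157,923.60 MB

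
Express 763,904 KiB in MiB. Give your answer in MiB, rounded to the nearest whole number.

746 MiB

763,904 KiB = 763,904 × 2^10 bytes = 782,237,696 bytes
1 MiB = 1,048,576 bytes
782,237,696 / 1,048,576 = 746 MiB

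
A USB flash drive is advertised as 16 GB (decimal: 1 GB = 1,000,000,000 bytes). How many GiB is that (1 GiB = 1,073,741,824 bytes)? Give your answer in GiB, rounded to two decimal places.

14.90 GiB

16 GB × 1,000,000,000 bytes/GB = 16,000,000,000 bytes
1 GiB = 2^30 bytes = 1,073,741,824 bytes
16,000,000,000 / 1,073,741,824 = 14.90 GiB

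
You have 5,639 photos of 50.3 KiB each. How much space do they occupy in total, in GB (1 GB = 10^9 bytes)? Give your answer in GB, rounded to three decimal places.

Total = 5,639 × 50.3 KiB = 283641.7 KiB
= 283641.7 × 1,024 bytes = 290,449,100.8 bytes
1 GB = 1,000,000,000 bytes
290,449,100.8 / 1,000,000,000 = 0.290 GB

0.290 GB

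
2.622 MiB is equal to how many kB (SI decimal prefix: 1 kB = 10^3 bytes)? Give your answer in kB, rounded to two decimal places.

2.622 MiB = 2.622 × 2^20 bytes = 2,749,366.272 bytes
1 kB = 1,000 bytes
2,749,366.272 / 1,000 = 2,749.37 kB

2,749.37 kB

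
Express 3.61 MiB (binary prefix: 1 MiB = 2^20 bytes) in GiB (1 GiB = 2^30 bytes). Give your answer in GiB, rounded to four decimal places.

0.0035 GiB

3.61 MiB × 1,048,576 bytes/MiB = 3,785,359.36 bytes
1 GiB = 2^30 bytes = 1,073,741,824 bytes
3,785,359.36 / 1,073,741,824 = 0.0035 GiB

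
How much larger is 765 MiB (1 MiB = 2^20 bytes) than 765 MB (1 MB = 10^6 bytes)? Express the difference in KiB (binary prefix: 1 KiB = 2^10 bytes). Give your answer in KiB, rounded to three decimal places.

36,289.688 KiB

765 MiB = 765 × 1,048,576 = 802,160,640 bytes
765 MB = 765 × 1,000,000 = 765,000,000 bytes
difference = 37,160,640 bytes
37,160,640 / 1,024 = 36,289.688 KiB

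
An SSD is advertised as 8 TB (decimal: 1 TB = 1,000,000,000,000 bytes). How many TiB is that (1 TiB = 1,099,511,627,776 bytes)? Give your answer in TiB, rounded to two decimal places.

8 TB × 1,000,000,000,000 bytes/TB = 8,000,000,000,000 bytes
1 TiB = 2^40 bytes = 1,099,511,627,776 bytes
8,000,000,000,000 / 1,099,511,627,776 = 7.28 TiB

7.28 TiB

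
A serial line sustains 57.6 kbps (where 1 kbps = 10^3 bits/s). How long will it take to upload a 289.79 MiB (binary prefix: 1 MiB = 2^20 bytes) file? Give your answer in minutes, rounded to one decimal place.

703.4 minutes

289.79 MiB = 303,866,839.04 bytes = 2,430,934,712.32 bits
57.6 kbps = 57,600 bits/s
time = 2,430,934,712.32 / 57,600 = 42,203.73 s
42,203.73 s / 60 = 703.4 minutes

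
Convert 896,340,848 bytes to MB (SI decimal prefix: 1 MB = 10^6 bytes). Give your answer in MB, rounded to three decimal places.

896,340,848 bytes given.
1 MB = 1,000,000 bytes
896,340,848 / 1,000,000 = 896.341 MB

896.341 MB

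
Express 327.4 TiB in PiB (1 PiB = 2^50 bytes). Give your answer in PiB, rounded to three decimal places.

327.4 TiB = 327.4 × 2^40 bytes = 359,980,106,933,862.4 bytes
1 PiB = 2^50 bytes = 1,125,899,906,842,624 bytes
359,980,106,933,862.4 / 1,125,899,906,842,624 = 0.320 PiB

0.320 PiB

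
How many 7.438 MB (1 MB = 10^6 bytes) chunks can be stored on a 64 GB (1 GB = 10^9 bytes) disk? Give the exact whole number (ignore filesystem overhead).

8,604

Capacity: 64 GB = 64,000,000,000 bytes
Per item: 7.438 MB = 7,438,000 bytes
⌊64,000,000,000 / 7,438,000⌋ = 8,604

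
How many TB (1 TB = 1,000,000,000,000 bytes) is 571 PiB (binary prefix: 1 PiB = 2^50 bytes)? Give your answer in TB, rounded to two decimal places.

571 PiB = 571 × 2^50 bytes = 642,888,846,807,138,304 bytes
1 TB = 10^12 bytes = 1,000,000,000,000 bytes
642,888,846,807,138,304 / 1,000,000,000,000 = 642,888.85 TB

642,888.85 TB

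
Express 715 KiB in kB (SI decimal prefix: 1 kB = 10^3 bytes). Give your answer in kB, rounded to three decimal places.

732.160 kB

715 KiB = 715 × 2^10 bytes = 732,160 bytes
1 kB = 10^3 bytes = 1,000 bytes
732,160 / 1,000 = 732.160 kB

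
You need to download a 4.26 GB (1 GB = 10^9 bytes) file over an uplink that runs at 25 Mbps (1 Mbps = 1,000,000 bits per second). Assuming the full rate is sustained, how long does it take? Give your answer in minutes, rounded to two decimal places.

4.26 GB = 4,260,000,000 bytes = 34,080,000,000 bits
25 Mbps = 25,000,000 bits/s
time = 34,080,000,000 / 25,000,000 = 1,363.200 s
1,363.200 s / 60 = 22.72 minutes

22.72 minutes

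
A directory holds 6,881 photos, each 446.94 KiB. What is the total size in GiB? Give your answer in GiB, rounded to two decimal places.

2.93 GiB

Total = 6,881 × 446.94 KiB = 3075394.14 KiB
= 3075394.14 × 1,024 bytes = 3,149,203,599.36 bytes
1 GiB = 1,073,741,824 bytes
3,149,203,599.36 / 1,073,741,824 = 2.93 GiB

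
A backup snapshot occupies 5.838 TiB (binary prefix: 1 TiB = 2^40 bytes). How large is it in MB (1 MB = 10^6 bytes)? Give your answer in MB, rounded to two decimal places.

5.838 TiB = 5.838 × 2^40 bytes = 6,418,948,882,956.288 bytes
1 MB = 10^6 bytes = 1,000,000 bytes
6,418,948,882,956.288 / 1,000,000 = 6,418,948.88 MB

6,418,948.88 MB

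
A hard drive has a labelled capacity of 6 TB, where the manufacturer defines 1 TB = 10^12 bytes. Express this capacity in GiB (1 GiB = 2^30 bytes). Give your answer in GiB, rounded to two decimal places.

6 TB × 1,000,000,000,000 bytes/TB = 6,000,000,000,000 bytes
1 GiB = 1,073,741,824 bytes
6,000,000,000,000 / 1,073,741,824 = 5,587.94 GiB

5,587.94 GiB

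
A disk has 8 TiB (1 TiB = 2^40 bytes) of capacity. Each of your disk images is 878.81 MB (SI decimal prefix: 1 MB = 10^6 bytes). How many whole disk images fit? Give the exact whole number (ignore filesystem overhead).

Capacity: 8 TiB = 8,796,093,022,208 bytes
Per item: 878.81 MB = 878,810,000 bytes
⌊8,796,093,022,208 / 878,810,000⌋ = 10,009

10,009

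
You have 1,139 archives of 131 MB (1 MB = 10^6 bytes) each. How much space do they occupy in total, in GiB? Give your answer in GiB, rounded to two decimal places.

Total = 1,139 × 131 MB = 149,209 MB
= 149,209 × 1,000,000 bytes = 149,209,000,000 bytes
1 GiB = 1,073,741,824 bytes
149,209,000,000 / 1,073,741,824 = 138.96 GiB

138.96 GiB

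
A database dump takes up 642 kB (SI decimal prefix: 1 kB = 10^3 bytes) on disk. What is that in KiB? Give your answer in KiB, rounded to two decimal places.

626.95 KiB

642 kB = 642 × 10^3 bytes = 642,000 bytes
1 KiB = 2^10 bytes = 1,024 bytes
642,000 / 1,024 = 626.95 KiB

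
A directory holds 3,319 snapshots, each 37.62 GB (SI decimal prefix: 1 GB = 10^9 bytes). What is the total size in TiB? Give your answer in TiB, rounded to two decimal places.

113.56 TiB

Total = 3,319 × 37.62 GB = 124860.78 GB
= 124860.78 × 1,000,000,000 bytes = 124,860,780,000,000 bytes
1 TiB = 1,099,511,627,776 bytes
124,860,780,000,000 / 1,099,511,627,776 = 113.56 TiB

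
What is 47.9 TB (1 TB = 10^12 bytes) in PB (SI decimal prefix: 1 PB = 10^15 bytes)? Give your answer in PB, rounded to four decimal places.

0.0479 PB

47.9 TB = 47.9 × 10^12 bytes = 47,900,000,000,000 bytes
1 PB = 1,000,000,000,000,000 bytes
47,900,000,000,000 / 1,000,000,000,000,000 = 0.0479 PB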